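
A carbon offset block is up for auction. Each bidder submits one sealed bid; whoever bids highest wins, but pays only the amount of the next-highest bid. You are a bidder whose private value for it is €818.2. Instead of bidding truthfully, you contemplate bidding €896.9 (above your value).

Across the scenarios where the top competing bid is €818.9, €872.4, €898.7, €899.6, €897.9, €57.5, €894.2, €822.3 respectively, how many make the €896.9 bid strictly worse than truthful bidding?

4

The deviation hurts exactly when the highest competing bid lies strictly between €818.2 and €896.9 — overbidding then wins at a price above your value.
€818.9: inside the interval → strictly worse (loss €0.7).
€872.4: inside the interval → strictly worse (loss €54.2).
€898.7: above both → same outcome either way.
€899.6: above both → same outcome either way.
€897.9: above both → same outcome either way.
€57.5: below both → same outcome either way.
€894.2: inside the interval → strictly worse (loss €76).
€822.3: inside the interval → strictly worse (loss €4.1).
Count: 4.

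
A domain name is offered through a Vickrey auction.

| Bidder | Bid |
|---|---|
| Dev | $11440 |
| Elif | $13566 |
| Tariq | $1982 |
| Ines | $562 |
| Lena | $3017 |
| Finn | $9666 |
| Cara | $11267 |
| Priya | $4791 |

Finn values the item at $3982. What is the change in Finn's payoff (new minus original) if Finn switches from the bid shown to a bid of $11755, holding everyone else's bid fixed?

$0

The highest bid among the other bidders is $13566; Finn's bid doesn't change that.
Original bid $9666: Finn is not highest (top rival bid is $13566); payoff $0.
Alternative bid $11755: Finn is not highest (top rival bid is $13566); payoff $0.
Change in payoff = $0 − ($0) = $0.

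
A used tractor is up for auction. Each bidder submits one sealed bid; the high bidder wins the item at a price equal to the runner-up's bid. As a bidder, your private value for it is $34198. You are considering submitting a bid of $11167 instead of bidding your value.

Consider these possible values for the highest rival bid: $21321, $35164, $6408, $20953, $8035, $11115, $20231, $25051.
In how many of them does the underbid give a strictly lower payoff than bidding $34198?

The deviation hurts exactly when the highest competing bid lies strictly between $11167 and $34198 — underbidding then forfeits a profitable win.
$21321: inside the interval → strictly worse (loss $12877).
$35164: above both → same outcome either way.
$6408: below both → same outcome either way.
$20953: inside the interval → strictly worse (loss $13245).
$8035: below both → same outcome either way.
$11115: below both → same outcome either way.
$20231: inside the interval → strictly worse (loss $13967).
$25051: inside the interval → strictly worse (loss $9147).
Count: 4.

4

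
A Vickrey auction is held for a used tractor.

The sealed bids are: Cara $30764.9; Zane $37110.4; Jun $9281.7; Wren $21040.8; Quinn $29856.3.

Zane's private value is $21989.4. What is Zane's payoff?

Highest bid: Zane at $37110.4, so Zane wins.
Second-highest bid: Cara at $30764.9 — that is the price the winner pays.
Zane's payoff = value − price = $21989.4 − $30764.9 = −$8775.5.

−$8775.5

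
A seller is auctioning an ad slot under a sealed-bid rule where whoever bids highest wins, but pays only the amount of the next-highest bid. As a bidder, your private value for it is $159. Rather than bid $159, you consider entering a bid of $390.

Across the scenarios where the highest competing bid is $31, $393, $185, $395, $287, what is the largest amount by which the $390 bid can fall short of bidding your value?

$31: same outcome either way → loss $0.
$393: same outcome either way → loss $0.
$185: truthful gives $0, deviation gives −$26 → loss $26.
$395: same outcome either way → loss $0.
$287: truthful gives $0, deviation gives −$128 → loss $128.
Maximum loss: $128.

$128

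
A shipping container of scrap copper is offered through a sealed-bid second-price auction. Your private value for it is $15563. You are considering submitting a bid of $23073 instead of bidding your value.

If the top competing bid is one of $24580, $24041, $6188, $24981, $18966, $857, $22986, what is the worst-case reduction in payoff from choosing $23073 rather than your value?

$24580: same outcome either way → loss $0.
$24041: same outcome either way → loss $0.
$6188: same outcome either way → loss $0.
$24981: same outcome either way → loss $0.
$18966: truthful gives $0, deviation gives −$3403 → loss $3403.
$857: same outcome either way → loss $0.
$22986: truthful gives $0, deviation gives −$7423 → loss $7423.
Maximum loss: $7423.

$7423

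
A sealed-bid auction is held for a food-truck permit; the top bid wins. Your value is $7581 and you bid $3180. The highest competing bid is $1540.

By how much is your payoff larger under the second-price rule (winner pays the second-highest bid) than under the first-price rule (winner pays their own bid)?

$1640

You have the highest bid, so you win under either rule.
Second-price: pay $1540 → payoff $6041.
First-price: pay your own bid $3180 → payoff $4401.
Difference = $6041 − ($4401) = $1640.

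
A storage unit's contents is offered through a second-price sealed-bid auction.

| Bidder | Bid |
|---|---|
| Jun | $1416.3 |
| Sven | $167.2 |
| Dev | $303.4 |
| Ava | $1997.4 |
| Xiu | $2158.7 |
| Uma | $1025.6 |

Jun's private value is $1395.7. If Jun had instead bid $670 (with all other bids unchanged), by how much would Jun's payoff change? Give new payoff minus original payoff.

$0

The highest bid among the other bidders is $2158.7; Jun's bid doesn't change that.
Original bid $1416.3: Jun is not highest (top rival bid is $2158.7); payoff $0.
Alternative bid $670: Jun is not highest (top rival bid is $2158.7); payoff $0.
Change in payoff = $0 − ($0) = $0.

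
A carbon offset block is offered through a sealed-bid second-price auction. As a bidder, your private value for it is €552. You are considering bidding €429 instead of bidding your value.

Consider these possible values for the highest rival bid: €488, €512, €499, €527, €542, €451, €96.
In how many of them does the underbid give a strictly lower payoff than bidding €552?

The deviation hurts exactly when the highest competing bid lies strictly between €429 and €552 — underbidding then forfeits a profitable win.
€488: inside the interval → strictly worse (loss €64).
€512: inside the interval → strictly worse (loss €40).
€499: inside the interval → strictly worse (loss €53).
€527: inside the interval → strictly worse (loss €25).
€542: inside the interval → strictly worse (loss €10).
€451: inside the interval → strictly worse (loss €101).
€96: below both → same outcome either way.
Count: 6.

6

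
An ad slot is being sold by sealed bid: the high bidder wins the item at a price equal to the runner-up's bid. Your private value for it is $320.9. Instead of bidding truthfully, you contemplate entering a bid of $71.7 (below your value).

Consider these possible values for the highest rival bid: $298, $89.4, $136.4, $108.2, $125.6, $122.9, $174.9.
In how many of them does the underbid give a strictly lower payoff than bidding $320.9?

The deviation hurts exactly when the highest competing bid lies strictly between $71.7 and $320.9 — underbidding then forfeits a profitable win.
$298: inside the interval → strictly worse (loss $22.9).
$89.4: inside the interval → strictly worse (loss $231.5).
$136.4: inside the interval → strictly worse (loss $184.5).
$108.2: inside the interval → strictly worse (loss $212.7).
$125.6: inside the interval → strictly worse (loss $195.3).
$122.9: inside the interval → strictly worse (loss $198).
$174.9: inside the interval → strictly worse (loss $146).
Count: 7.

7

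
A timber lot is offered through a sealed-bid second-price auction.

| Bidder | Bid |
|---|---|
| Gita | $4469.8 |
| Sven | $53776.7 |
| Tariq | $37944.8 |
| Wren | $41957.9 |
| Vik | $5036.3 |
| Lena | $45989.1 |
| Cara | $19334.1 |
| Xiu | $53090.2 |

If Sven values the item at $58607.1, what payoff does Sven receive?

Highest bid: Sven at $53776.7, so Sven wins.
Second-highest bid: Xiu at $53090.2 — that is the price the winner pays.
Sven's payoff = value − price = $58607.1 − $53090.2 = $5516.9.

$5516.9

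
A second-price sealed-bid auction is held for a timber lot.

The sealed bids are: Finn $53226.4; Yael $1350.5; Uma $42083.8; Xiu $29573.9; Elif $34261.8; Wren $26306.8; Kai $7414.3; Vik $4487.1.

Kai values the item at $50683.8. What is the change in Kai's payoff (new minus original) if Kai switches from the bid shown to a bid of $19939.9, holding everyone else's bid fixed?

The highest bid among the other bidders is $53226.4; Kai's bid doesn't change that.
Original bid $7414.3: Kai is not highest (top rival bid is $53226.4); payoff $0.
Alternative bid $19939.9: Kai is not highest (top rival bid is $53226.4); payoff $0.
Change in payoff = $0 − ($0) = $0.

$0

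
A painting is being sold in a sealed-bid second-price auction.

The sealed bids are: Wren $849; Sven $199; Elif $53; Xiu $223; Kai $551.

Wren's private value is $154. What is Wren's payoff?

Highest bid: Wren at $849, so Wren wins.
Second-highest bid: Kai at $551 — that is the price the winner pays.
Wren's payoff = value − price = $154 − $551 = −$397.

−$397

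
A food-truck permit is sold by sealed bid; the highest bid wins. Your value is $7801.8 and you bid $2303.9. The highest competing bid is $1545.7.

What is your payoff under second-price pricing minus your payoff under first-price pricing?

$758.2

You have the highest bid, so you win under either rule.
Second-price: pay $1545.7 → payoff $6256.1.
First-price: pay your own bid $2303.9 → payoff $5497.9.
Difference = $6256.1 − ($5497.9) = $758.2.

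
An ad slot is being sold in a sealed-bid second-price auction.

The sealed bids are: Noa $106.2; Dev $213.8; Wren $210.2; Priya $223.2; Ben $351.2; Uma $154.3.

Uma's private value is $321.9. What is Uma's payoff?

$0

Highest bid: Ben at $351.2, so Ben wins.
Second-highest bid: Priya at $223.2 — that is the price the winner pays.
Uma did not win, so Uma pays nothing and receives nothing: payoff $0.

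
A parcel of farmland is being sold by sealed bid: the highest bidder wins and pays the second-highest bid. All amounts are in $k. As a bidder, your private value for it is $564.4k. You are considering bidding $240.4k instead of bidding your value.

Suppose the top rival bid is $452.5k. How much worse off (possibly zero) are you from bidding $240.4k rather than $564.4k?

Bidding your value $564.4k: you win (since $564.4k > $452.5k) and pay $452.5k. Payoff $111.9k.
Bidding $240.4k: you lose. Payoff $0k.
The competing bid $452.5k lies between your shaded bid and your value, so underbidding forfeits an item you could have won at a profitable price.
Loss from deviating = $111.9k − ($0k) = $111.9k.

$111.9k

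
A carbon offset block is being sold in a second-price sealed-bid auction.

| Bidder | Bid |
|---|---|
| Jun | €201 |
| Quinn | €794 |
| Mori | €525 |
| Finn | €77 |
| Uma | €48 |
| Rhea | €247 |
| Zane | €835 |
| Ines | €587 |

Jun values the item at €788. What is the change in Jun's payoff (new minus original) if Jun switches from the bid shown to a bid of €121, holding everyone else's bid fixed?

€0

The highest bid among the other bidders is €835; Jun's bid doesn't change that.
Original bid €201: Jun is not highest (top rival bid is €835); payoff €0.
Alternative bid €121: Jun is not highest (top rival bid is €835); payoff €0.
Change in payoff = €0 − (€0) = €0.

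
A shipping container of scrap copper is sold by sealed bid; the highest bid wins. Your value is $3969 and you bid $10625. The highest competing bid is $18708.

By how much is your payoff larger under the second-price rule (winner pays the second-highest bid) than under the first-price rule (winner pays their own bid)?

$0

Your bid $10625 is below $18708, so you lose under either rule.
Payoff is $0 in both cases; difference = $0.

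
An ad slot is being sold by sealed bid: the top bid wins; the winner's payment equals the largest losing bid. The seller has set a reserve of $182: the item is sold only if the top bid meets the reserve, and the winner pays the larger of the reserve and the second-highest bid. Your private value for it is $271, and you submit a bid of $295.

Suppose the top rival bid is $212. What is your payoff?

$59

Your bid $295 is the highest and exceeds the reserve.
Price = max(second-highest bid, reserve) = max($212, $182) = $212.
Payoff = $271 − $212 = $59.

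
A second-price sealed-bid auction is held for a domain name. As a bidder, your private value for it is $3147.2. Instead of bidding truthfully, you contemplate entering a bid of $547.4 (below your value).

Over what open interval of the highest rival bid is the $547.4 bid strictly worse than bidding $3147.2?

If the competing bid is below $547.4, both bids win at the same price — no difference.
If it is above $3147.2, both bids lose — no difference.
If it lies strictly between $547.4 and $3147.2, bidding your value wins at a price below your value (positive payoff) while bidding $547.4 loses (payoff 0).
So the deviation strictly hurts on the open interval ($547.4, $3147.2).
Truthful bidding weakly dominates here: raising your bid can only win items priced above your value, and lowering it can only forfeit items priced below.

($547.4, $3147.2)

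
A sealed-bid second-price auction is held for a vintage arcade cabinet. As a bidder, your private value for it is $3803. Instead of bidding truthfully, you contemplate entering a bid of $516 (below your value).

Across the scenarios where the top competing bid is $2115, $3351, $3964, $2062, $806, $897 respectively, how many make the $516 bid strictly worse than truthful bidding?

5

The deviation hurts exactly when the highest competing bid lies strictly between $516 and $3803 — underbidding then forfeits a profitable win.
$2115: inside the interval → strictly worse (loss $1688).
$3351: inside the interval → strictly worse (loss $452).
$3964: above both → same outcome either way.
$2062: inside the interval → strictly worse (loss $1741).
$806: inside the interval → strictly worse (loss $2997).
$897: inside the interval → strictly worse (loss $2906).
Count: 5.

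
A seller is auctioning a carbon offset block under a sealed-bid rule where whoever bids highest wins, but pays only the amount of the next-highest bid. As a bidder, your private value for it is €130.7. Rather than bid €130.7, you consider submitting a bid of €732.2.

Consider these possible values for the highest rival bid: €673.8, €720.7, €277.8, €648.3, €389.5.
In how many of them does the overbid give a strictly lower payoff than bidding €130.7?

5

The deviation hurts exactly when the highest competing bid lies strictly between €130.7 and €732.2 — overbidding then wins at a price above your value.
€673.8: inside the interval → strictly worse (loss €543.1).
€720.7: inside the interval → strictly worse (loss €590).
€277.8: inside the interval → strictly worse (loss €147.1).
€648.3: inside the interval → strictly worse (loss €517.6).
€389.5: inside the interval → strictly worse (loss €258.8).
Count: 5.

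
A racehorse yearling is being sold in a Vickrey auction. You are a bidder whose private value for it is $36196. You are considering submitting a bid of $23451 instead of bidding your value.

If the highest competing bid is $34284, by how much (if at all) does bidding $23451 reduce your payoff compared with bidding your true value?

Bidding your value $36196: you win (since $36196 > $34284) and pay $34284. Payoff $1912.
Bidding $23451: you lose. Payoff $0.
The competing bid $34284 lies between your shaded bid and your value, so underbidding forfeits an item you could have won at a profitable price.
Loss from deviating = $1912 − ($0) = $1912.

$1912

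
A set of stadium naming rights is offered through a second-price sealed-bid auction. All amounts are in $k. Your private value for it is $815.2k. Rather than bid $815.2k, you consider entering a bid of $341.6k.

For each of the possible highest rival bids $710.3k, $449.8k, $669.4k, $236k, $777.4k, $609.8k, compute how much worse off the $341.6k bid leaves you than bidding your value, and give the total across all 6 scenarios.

$859.3k

The deviation costs you only when the competing bid falls strictly between $341.6k and $815.2k; elsewhere both bids give the same outcome.
$710.3k: truthful payoff $104.9k, deviation payoff $0k → loss $104.9k.
$449.8k: truthful payoff $365.4k, deviation payoff $0k → loss $365.4k.
$669.4k: truthful payoff $145.8k, deviation payoff $0k → loss $145.8k.
$236k: outcomes coincide → loss $0k.
$777.4k: truthful payoff $37.8k, deviation payoff $0k → loss $37.8k.
$609.8k: truthful payoff $205.4k, deviation payoff $0k → loss $205.4k.
Total loss = $104.9k + $365.4k + $145.8k + $37.8k + $205.4k = $859.3k.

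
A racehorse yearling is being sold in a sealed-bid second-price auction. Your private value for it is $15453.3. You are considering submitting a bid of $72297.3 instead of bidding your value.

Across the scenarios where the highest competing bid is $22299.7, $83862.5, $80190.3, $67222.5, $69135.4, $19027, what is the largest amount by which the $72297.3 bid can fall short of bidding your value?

$53682.1

$22299.7: truthful gives $0, deviation gives −$6846.4 → loss $6846.4.
$83862.5: same outcome either way → loss $0.
$80190.3: same outcome either way → loss $0.
$67222.5: truthful gives $0, deviation gives −$51769.2 → loss $51769.2.
$69135.4: truthful gives $0, deviation gives −$53682.1 → loss $53682.1.
$19027: truthful gives $0, deviation gives −$3573.7 → loss $3573.7.
Maximum loss: $53682.1.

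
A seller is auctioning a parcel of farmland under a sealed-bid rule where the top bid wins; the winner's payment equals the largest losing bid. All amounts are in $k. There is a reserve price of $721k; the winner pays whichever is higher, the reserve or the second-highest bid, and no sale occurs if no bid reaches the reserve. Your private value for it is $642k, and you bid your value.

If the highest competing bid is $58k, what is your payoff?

$0k

Your bid $642k is the highest bid but falls below the reserve $721k, so the item goes unsold. Payoff $0k.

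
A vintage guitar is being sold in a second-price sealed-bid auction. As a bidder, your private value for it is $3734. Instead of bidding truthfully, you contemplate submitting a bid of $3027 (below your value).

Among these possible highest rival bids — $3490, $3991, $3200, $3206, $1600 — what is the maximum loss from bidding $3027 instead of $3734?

$3490: truthful gives $244, deviation gives $0 → loss $244.
$3991: same outcome either way → loss $0.
$3200: truthful gives $534, deviation gives $0 → loss $534.
$3206: truthful gives $528, deviation gives $0 → loss $528.
$1600: same outcome either way → loss $0.
Maximum loss: $534.

$534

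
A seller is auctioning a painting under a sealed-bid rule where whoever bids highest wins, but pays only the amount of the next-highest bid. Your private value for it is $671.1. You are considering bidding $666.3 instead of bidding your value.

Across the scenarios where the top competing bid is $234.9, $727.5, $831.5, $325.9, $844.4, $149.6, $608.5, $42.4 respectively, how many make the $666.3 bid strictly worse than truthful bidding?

The deviation hurts exactly when the highest competing bid lies strictly between $666.3 and $671.1 — underbidding then forfeits a profitable win.
$234.9: below both → same outcome either way.
$727.5: above both → same outcome either way.
$831.5: above both → same outcome either way.
$325.9: below both → same outcome either way.
$844.4: above both → same outcome either way.
$149.6: below both → same outcome either way.
$608.5: below both → same outcome either way.
$42.4: below both → same outcome either way.
Count: 0.

0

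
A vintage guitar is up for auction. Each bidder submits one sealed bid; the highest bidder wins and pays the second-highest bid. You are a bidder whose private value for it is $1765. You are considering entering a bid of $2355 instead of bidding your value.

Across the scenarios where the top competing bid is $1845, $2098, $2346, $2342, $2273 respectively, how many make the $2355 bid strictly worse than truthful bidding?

5

The deviation hurts exactly when the highest competing bid lies strictly between $1765 and $2355 — overbidding then wins at a price above your value.
$1845: inside the interval → strictly worse (loss $80).
$2098: inside the interval → strictly worse (loss $333).
$2346: inside the interval → strictly worse (loss $581).
$2342: inside the interval → strictly worse (loss $577).
$2273: inside the interval → strictly worse (loss $508).
Count: 5.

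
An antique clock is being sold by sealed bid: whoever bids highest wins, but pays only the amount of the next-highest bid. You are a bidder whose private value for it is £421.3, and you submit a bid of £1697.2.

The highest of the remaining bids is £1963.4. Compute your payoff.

Your bid £1697.2 is below the highest competing bid £1963.4, so you lose.
A losing bidder pays nothing and receives nothing: payoff = £0.

£0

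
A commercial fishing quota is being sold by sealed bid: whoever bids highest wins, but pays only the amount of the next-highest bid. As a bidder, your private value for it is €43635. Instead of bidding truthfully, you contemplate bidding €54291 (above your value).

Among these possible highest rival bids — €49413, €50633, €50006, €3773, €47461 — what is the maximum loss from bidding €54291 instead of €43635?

€6998

€49413: truthful gives €0, deviation gives −€5778 → loss €5778.
€50633: truthful gives €0, deviation gives −€6998 → loss €6998.
€50006: truthful gives €0, deviation gives −€6371 → loss €6371.
€3773: same outcome either way → loss €0.
€47461: truthful gives €0, deviation gives −€3826 → loss €3826.
Maximum loss: €6998.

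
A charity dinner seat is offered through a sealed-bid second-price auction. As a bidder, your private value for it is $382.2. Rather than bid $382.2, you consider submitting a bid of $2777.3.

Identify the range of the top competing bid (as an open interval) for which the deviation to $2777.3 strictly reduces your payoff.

($382.2, $2777.3)

If the competing bid is below $382.2, both bids win at the same price — no difference.
If it is above $2777.3, both bids lose — no difference.
If it lies strictly between $382.2 and $2777.3, bidding your value loses (payoff 0) while bidding $2777.3 wins at a price above your value (payoff negative).
So the deviation strictly hurts on the open interval ($382.2, $2777.3).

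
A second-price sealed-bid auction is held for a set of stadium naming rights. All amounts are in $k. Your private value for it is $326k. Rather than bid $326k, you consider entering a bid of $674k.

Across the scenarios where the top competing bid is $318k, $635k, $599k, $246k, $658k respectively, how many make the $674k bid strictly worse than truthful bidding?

3

The deviation hurts exactly when the highest competing bid lies strictly between $326k and $674k — overbidding then wins at a price above your value.
$318k: below both → same outcome either way.
$635k: inside the interval → strictly worse (loss $309k).
$599k: inside the interval → strictly worse (loss $273k).
$246k: below both → same outcome either way.
$658k: inside the interval → strictly worse (loss $332k).
Count: 3.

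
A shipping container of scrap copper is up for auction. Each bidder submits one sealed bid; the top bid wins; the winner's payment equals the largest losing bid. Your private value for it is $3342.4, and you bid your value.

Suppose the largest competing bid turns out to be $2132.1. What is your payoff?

Your bid $3342.4 exceeds the highest competing bid $2132.1, so you win.
In a second-price auction the winner pays the second-highest bid, $2132.1.
Payoff = value − price = $3342.4 − $2132.1 = $1210.3.

$1210.3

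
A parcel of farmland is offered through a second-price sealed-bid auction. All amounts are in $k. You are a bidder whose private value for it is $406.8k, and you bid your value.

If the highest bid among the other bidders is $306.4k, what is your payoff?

Your bid $406.8k exceeds the highest competing bid $306.4k, so you win.
In a second-price auction the winner pays the second-highest bid, $306.4k.
Payoff = value − price = $406.8k − $306.4k = $100.4k.

$100.4k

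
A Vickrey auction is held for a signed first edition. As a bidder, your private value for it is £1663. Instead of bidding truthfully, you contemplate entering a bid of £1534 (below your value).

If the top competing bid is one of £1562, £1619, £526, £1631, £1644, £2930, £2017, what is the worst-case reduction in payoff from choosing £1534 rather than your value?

£1562: truthful gives £101, deviation gives £0 → loss £101.
£1619: truthful gives £44, deviation gives £0 → loss £44.
£526: same outcome either way → loss £0.
£1631: truthful gives £32, deviation gives £0 → loss £32.
£1644: truthful gives £19, deviation gives £0 → loss £19.
£2930: same outcome either way → loss £0.
£2017: same outcome either way → loss £0.
Maximum loss: £101.

£101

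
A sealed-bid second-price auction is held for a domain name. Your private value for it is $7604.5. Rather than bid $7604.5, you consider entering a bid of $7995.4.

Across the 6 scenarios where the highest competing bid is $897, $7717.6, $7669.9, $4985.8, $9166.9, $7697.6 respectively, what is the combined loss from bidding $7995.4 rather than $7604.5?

The deviation costs you only when the competing bid falls strictly between $7604.5 and $7995.4; elsewhere both bids give the same outcome.
$897: outcomes coincide → loss $0.
$7717.6: truthful payoff $0, deviation payoff −$113.1 → loss $113.1.
$7669.9: truthful payoff $0, deviation payoff −$65.4 → loss $65.4.
$4985.8: outcomes coincide → loss $0.
$9166.9: outcomes coincide → loss $0.
$7697.6: truthful payoff $0, deviation payoff −$93.1 → loss $93.1.
Total loss = $113.1 + $65.4 + $93.1 = $271.6.

$271.6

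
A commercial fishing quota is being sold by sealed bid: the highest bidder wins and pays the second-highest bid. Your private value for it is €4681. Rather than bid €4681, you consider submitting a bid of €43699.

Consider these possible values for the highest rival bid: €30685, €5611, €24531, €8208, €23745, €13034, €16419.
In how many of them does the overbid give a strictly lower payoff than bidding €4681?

7

The deviation hurts exactly when the highest competing bid lies strictly between €4681 and €43699 — overbidding then wins at a price above your value.
€30685: inside the interval → strictly worse (loss €26004).
€5611: inside the interval → strictly worse (loss €930).
€24531: inside the interval → strictly worse (loss €19850).
€8208: inside the interval → strictly worse (loss €3527).
€23745: inside the interval → strictly worse (loss €19064).
€13034: inside the interval → strictly worse (loss €8353).
€16419: inside the interval → strictly worse (loss €11738).
Count: 7.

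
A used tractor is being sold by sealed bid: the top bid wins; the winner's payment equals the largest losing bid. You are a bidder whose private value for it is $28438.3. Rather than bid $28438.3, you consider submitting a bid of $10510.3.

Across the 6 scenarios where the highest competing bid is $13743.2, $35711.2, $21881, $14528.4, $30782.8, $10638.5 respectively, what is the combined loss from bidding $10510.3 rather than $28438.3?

The deviation costs you only when the competing bid falls strictly between $10510.3 and $28438.3; elsewhere both bids give the same outcome.
$13743.2: truthful payoff $14695.1, deviation payoff $0 → loss $14695.1.
$35711.2: outcomes coincide → loss $0.
$21881: truthful payoff $6557.3, deviation payoff $0 → loss $6557.3.
$14528.4: truthful payoff $13909.9, deviation payoff $0 → loss $13909.9.
$30782.8: outcomes coincide → loss $0.
$10638.5: truthful payoff $17799.8, deviation payoff $0 → loss $17799.8.
Total loss = $14695.1 + $6557.3 + $13909.9 + $17799.8 = $52962.1.

$52962.1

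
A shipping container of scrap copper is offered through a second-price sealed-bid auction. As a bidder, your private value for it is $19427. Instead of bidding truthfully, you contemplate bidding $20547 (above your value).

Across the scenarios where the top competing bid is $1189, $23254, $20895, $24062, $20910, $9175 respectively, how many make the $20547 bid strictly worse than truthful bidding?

0

The deviation hurts exactly when the highest competing bid lies strictly between $19427 and $20547 — overbidding then wins at a price above your value.
$1189: below both → same outcome either way.
$23254: above both → same outcome either way.
$20895: above both → same outcome either way.
$24062: above both → same outcome either way.
$20910: above both → same outcome either way.
$9175: below both → same outcome either way.
Count: 0.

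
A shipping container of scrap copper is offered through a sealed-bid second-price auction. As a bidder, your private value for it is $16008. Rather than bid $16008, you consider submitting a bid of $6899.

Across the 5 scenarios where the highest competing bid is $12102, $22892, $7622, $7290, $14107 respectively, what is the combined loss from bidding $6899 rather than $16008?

The deviation costs you only when the competing bid falls strictly between $6899 and $16008; elsewhere both bids give the same outcome.
$12102: truthful payoff $3906, deviation payoff $0 → loss $3906.
$22892: outcomes coincide → loss $0.
$7622: truthful payoff $8386, deviation payoff $0 → loss $8386.
$7290: truthful payoff $8718, deviation payoff $0 → loss $8718.
$14107: truthful payoff $1901, deviation payoff $0 → loss $1901.
Total loss = $3906 + $8386 + $8718 + $1901 = $22911.

$22911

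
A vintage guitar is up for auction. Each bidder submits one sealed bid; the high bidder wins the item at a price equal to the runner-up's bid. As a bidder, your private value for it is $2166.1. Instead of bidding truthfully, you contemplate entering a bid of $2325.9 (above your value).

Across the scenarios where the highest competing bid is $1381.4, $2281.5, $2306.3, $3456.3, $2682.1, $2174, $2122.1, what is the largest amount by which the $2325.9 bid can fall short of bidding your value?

$1381.4: same outcome either way → loss $0.
$2281.5: truthful gives $0, deviation gives −$115.4 → loss $115.4.
$2306.3: truthful gives $0, deviation gives −$140.2 → loss $140.2.
$3456.3: same outcome either way → loss $0.
$2682.1: same outcome either way → loss $0.
$2174: truthful gives $0, deviation gives −$7.9 → loss $7.9.
$2122.1: same outcome either way → loss $0.
Maximum loss: $140.2.

$140.2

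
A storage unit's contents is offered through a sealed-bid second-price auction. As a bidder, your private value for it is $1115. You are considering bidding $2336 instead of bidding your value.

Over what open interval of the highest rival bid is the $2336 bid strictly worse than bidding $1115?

If the competing bid is below $1115, both bids win at the same price — no difference.
If it is above $2336, both bids lose — no difference.
If it lies strictly between $1115 and $2336, bidding your value loses (payoff 0) while bidding $2336 wins at a price above your value (payoff negative).
So the deviation strictly hurts on the open interval ($1115, $2336).

($1115, $2336)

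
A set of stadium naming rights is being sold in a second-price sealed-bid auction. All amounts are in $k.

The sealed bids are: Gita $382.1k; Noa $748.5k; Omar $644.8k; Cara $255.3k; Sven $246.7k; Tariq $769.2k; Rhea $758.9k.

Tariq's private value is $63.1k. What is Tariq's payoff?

Highest bid: Tariq at $769.2k, so Tariq wins.
Second-highest bid: Rhea at $758.9k — that is the price the winner pays.
Tariq's payoff = value − price = $63.1k − $758.9k = −$695.8k.

−$695.8k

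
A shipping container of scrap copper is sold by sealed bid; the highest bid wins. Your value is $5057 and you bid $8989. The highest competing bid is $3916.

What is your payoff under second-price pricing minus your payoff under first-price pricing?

You have the highest bid, so you win under either rule.
Second-price: pay $3916 → payoff $1141.
First-price: pay your own bid $8989 → payoff −$3932.
Difference = $1141 − (−$3932) = $5073.

$5073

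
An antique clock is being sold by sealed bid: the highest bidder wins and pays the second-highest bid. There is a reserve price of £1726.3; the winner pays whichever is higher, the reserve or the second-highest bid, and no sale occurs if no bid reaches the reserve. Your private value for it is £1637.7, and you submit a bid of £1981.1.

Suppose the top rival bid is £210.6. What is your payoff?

−£88.6

Your bid £1981.1 is the highest and exceeds the reserve.
Price = max(second-highest bid, reserve) = max(£210.6, £1726.3) = £1726.3.
Payoff = £1637.7 − £1726.3 = −£88.6.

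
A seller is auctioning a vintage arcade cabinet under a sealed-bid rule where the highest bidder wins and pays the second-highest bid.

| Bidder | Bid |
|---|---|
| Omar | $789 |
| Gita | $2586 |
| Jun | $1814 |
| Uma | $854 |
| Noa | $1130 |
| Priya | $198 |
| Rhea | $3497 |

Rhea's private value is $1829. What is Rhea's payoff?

Highest bid: Rhea at $3497, so Rhea wins.
Second-highest bid: Gita at $2586 — that is the price the winner pays.
Rhea's payoff = value − price = $1829 − $2586 = −$757.

−$757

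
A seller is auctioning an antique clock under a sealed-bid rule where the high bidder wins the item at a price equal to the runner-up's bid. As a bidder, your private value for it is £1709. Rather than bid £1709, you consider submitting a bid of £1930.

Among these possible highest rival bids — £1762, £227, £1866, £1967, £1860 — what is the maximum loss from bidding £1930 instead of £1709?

£1762: truthful gives £0, deviation gives −£53 → loss £53.
£227: same outcome either way → loss £0.
£1866: truthful gives £0, deviation gives −£157 → loss £157.
£1967: same outcome either way → loss £0.
£1860: truthful gives £0, deviation gives −£151 → loss £151.
Maximum loss: £157.

£157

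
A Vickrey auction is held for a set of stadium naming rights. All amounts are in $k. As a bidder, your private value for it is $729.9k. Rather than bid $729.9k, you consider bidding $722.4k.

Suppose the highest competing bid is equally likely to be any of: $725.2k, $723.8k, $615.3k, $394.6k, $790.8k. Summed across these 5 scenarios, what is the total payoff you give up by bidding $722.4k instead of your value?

$10.8k

The deviation costs you only when the competing bid falls strictly between $722.4k and $729.9k; elsewhere both bids give the same outcome.
$725.2k: truthful payoff $4.7k, deviation payoff $0k → loss $4.7k.
$723.8k: truthful payoff $6.1k, deviation payoff $0k → loss $6.1k.
$615.3k: outcomes coincide → loss $0k.
$394.6k: outcomes coincide → loss $0k.
$790.8k: outcomes coincide → loss $0k.
Total loss = $4.7k + $6.1k = $10.8k.
Truthful bidding weakly dominates here: raising your bid can only win items priced above your value, and lowering it can only forfeit items priced below.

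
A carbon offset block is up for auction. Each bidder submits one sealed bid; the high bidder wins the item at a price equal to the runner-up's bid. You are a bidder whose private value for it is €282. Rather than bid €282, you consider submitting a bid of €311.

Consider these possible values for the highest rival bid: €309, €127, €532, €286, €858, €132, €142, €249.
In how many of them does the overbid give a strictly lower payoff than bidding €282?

2

The deviation hurts exactly when the highest competing bid lies strictly between €282 and €311 — overbidding then wins at a price above your value.
€309: inside the interval → strictly worse (loss €27).
€127: below both → same outcome either way.
€532: above both → same outcome either way.
€286: inside the interval → strictly worse (loss €4).
€858: above both → same outcome either way.
€132: below both → same outcome either way.
€142: below both → same outcome either way.
€249: below both → same outcome either way.
Count: 2.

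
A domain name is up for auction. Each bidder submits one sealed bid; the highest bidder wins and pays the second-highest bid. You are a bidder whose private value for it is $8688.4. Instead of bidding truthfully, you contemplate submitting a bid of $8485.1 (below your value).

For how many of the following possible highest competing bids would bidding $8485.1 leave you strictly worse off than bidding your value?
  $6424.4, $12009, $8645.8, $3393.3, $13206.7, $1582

The deviation hurts exactly when the highest competing bid lies strictly between $8485.1 and $8688.4 — underbidding then forfeits a profitable win.
$6424.4: below both → same outcome either way.
$12009: above both → same outcome either way.
$8645.8: inside the interval → strictly worse (loss $42.6).
$3393.3: below both → same outcome either way.
$13206.7: above both → same outcome either way.
$1582: below both → same outcome either way.
Count: 1.

1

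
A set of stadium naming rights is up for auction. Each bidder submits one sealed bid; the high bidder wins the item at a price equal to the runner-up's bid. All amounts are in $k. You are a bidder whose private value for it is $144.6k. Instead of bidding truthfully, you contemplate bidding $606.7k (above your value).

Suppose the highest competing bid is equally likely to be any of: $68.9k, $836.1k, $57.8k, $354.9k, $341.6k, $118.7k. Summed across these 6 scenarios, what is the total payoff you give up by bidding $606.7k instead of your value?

$407.3k

The deviation costs you only when the competing bid falls strictly between $144.6k and $606.7k; elsewhere both bids give the same outcome.
$68.9k: outcomes coincide → loss $0k.
$836.1k: outcomes coincide → loss $0k.
$57.8k: outcomes coincide → loss $0k.
$354.9k: truthful payoff $0k, deviation payoff −$210.3k → loss $210.3k.
$341.6k: truthful payoff $0k, deviation payoff −$197k → loss $197k.
$118.7k: outcomes coincide → loss $0k.
Total loss = $210.3k + $197k = $407.3k.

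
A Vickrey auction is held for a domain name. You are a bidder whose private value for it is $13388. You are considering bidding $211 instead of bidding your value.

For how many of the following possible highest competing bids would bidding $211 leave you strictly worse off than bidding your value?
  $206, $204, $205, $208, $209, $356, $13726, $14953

The deviation hurts exactly when the highest competing bid lies strictly between $211 and $13388 — underbidding then forfeits a profitable win.
$206: below both → same outcome either way.
$204: below both → same outcome either way.
$205: below both → same outcome either way.
$208: below both → same outcome either way.
$209: below both → same outcome either way.
$356: inside the interval → strictly worse (loss $13032).
$13726: above both → same outcome either way.
$14953: above both → same outcome either way.
Count: 1.

1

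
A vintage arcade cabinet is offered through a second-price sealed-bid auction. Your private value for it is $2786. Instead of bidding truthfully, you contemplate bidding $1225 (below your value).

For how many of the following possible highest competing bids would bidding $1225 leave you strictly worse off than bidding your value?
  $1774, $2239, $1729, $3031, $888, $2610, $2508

The deviation hurts exactly when the highest competing bid lies strictly between $1225 and $2786 — underbidding then forfeits a profitable win.
$1774: inside the interval → strictly worse (loss $1012).
$2239: inside the interval → strictly worse (loss $547).
$1729: inside the interval → strictly worse (loss $1057).
$3031: above both → same outcome either way.
$888: below both → same outcome either way.
$2610: inside the interval → strictly worse (loss $176).
$2508: inside the interval → strictly worse (loss $278).
Count: 5.

5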